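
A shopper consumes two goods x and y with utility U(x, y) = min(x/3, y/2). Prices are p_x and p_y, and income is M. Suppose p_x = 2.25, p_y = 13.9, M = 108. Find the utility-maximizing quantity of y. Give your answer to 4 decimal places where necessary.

y* = 6.2518

With perfect complements, no substitution: consume in ratio x:y = 3:2.
Budget: p_x·x + p_y·(2/3)·x = M, so (3·p_x + 2·p_y)·x = 3·M.
Demand: x*(p_x,p_y,M) = 3·M/(3·p_x + 2·p_y), y* = 2·M/(3·p_x + 2·p_y).
Here 3·2.25 + 2·13.9 = 34.55, giving y* = 6.2518.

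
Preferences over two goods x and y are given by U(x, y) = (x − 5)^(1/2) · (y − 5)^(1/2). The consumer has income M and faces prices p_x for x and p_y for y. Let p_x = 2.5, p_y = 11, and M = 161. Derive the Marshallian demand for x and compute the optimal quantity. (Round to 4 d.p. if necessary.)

x* = 23.7

MRS = (y−5)/(x−5). Tangency with p_x/p_y gives y−5 = (p_x/p_y)·(x−5).
After buying the subsistence bundle (5, 5), a share 0.5 of the remaining income goes to x: x* = 5 + 0.5·(M − 5p_x − 5p_y)/p_x.
Discretionary income = 161 − 5·2.5 − 5·11 = 93.5; x* = 5 + 0.5·93.5/2.5 = 23.7.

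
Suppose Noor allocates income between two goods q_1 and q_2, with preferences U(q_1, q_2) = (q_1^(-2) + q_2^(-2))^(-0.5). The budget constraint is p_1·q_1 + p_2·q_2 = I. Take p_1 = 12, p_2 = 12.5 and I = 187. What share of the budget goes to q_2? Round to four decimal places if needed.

share on q_2 = 0.5068

From the CES first-order condition, (q_2/q_1)^(3) = p_1/p_2.
Solve for the ratio: q_2/q_1 = [p_1/p_2]^(1/3).
With the ratio pinned down, the budget gives q_1* = I/(p_1 + p_2·(q_2/q_1)) and q_2* = (q_2/q_1)·q_1*.
Numerically q_2/q_1 = 0.986485, so q_1* = 187/(12 + 12.5·0.986485) = 7.6856 and q_2* = 0.986485·7.6856 = 7.5818.
Expenditure on q_2: 12.5·7.5818 = 94.7722; share = 0.5068.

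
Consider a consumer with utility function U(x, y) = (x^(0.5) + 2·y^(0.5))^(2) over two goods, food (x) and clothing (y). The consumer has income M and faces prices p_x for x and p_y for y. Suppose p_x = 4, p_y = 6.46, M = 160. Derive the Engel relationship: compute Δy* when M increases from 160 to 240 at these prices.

Δy* = 8.822

Numerically y/x = 1.53361, so x* = 160/(4 + 6.46·1.53361) = 11.5049 and y* = 1.53361·11.5049 = 17.644.
At M' = 240: y* = 26.466. Change: 26.466 − 17.644 = 8.822.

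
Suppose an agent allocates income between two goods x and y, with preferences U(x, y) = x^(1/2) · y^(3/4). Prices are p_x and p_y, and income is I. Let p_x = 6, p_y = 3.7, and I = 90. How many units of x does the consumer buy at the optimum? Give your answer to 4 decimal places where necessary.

Tangency: MRS = (2/3)·y/x = p_x/p_y.
So 0.5·p_y·y = 0.75·p_x·x; combined with the budget, a share 0.4 of income goes to x.
Demand: x*(p_x,p_y,I) = 0.4·I/p_x and y* = 0.6·I/p_y.
At p_x=6, p_y=3.7, I=90: x* = 0.4·90/6 = 6.

x* = 6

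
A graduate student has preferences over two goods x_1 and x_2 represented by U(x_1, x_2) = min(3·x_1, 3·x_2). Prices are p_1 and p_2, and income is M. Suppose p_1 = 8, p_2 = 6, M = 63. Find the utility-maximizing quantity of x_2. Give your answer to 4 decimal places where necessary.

x_2* = 4.5

Leontief preferences: the optimum is at the kink where x_1/3 = x_2/3, i.e. x_2 = x_1.
Budget: p_1·x_1 + p_2·x_1 = M, so (3·p_1 + 3·p_2)·x_1 = 3·M.
Demand: x_1*(p_1,p_2,M) = 3·M/(3·p_1 + 3·p_2), x_2* = 3·M/(3·p_1 + 3·p_2).
Here 3·8 + 3·6 = 42, giving x_2* = 4.5.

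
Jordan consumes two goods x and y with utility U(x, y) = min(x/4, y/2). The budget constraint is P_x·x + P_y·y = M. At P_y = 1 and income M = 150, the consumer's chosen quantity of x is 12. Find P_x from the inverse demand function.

P_x = 12

Leontief preferences: the optimum is at the kink where x/4 = y/2, i.e. y = (1/2)·x.
Budget: P_x·x + P_y·(1/2)·x = M, so (4·P_x + 2·P_y)·x = 4·M.
Demand: x*(P_x,P_y,M) = 4·M/(4·P_x + 2·P_y), y* = 2·M/(4·P_x + 2·P_y).
Set x* = 12 in the demand function and solve for P_x: P_x = 12.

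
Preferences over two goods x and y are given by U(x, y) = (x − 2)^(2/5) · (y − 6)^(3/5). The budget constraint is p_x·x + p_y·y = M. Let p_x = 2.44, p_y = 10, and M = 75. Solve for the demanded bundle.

After buying the subsistence bundle (2, 6), a share 0.4 of the remaining income goes to x: x* = 2 + 0.4·(M − 2p_x − 6p_y)/p_x.
Discretionary income = 75 − 2·2.44 − 6·10 = 10.12; x* = 2 + 0.4·10.12/2.44 = 3.659; y* = 6 + 0.6·10.12/10 = 6.6072.

x* = 3.659, y* = 6.6072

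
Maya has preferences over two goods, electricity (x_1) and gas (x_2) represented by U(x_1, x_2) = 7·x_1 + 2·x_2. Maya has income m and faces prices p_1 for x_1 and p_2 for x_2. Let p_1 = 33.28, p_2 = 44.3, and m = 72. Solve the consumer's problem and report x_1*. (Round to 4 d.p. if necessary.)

Linear utility — the consumer picks whichever good has higher MU/price: 7/33.28 = 0.2103 vs 2/44.3 = 0.0451.
x_1 gives more utility per dollar, so spend all income on x_1: x_1* = m/p_1, x_2* = 0.
Numerically: x_1* = 2.1635, x_2* = 0.

x_1* = 2.1635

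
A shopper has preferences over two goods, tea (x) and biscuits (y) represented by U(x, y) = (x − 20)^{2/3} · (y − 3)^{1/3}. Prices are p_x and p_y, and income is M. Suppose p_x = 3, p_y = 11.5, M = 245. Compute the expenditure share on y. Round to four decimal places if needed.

This is Cobb-Douglas in (x−20, y−3): tangency gives 2/3·p_y·(y−3) = 1/3·p_x·(x−20).
After buying the subsistence bundle (20, 3), a share 2/3 of the remaining income goes to x: x* = 20 + 2/3·(M − 20p_x − 3p_y)/p_x.
Discretionary income = 245 − 20·3 − 3·11.5 = 150.5; x* = 20 + 2/3·150.5/3 = 53.4444; y* = 3 + 1/3·150.5/11.5 = 7.3623.
Expenditure on y: 11.5·7.3623 = 84.6667; share = 0.3456.

share on y = 0.3456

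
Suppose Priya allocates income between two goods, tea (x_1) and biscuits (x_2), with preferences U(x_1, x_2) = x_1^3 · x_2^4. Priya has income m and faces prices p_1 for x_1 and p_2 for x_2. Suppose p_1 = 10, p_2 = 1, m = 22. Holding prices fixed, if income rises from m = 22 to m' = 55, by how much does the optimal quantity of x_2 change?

Δx_2* = 18.8571

Demand: x_1*(p_1,p_2,m) = 3/7·m/p_1 and x_2* = 4/7·m/p_2.
At p_1=10, p_2=1, m=22: x_2* = 4/7·22/1 = 12.5714.
At m' = 55: x_2* = 31.4286. Change: 31.4286 − 12.5714 = 18.8571.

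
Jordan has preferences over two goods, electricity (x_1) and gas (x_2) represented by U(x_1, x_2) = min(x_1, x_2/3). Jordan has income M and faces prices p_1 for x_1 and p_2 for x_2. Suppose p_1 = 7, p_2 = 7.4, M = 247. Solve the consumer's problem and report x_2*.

Leontief preferences: the optimum is at the kink where x_1/1 = x_2/3, i.e. x_2 = 3·x_1.
Budget: p_1·x_1 + p_2·3·x_1 = M, so (p_1 + 3·p_2)·x_1 = M.
Demand: x_1*(p_1,p_2,M) = M/(p_1 + 3·p_2), x_2* = 3·M/(p_1 + 3·p_2).
Here 7 + 3·7.4 = 29.2, giving x_2* = 25.3767.

x_2* = 25.3767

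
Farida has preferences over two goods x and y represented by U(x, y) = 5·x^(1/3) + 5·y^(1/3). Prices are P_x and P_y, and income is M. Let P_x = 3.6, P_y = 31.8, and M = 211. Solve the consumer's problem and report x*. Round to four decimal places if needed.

x* = 43.8554

MRS = MU_x/MU_y = (y/x)^(2/3). Set equal to P_x/P_y.
Hence y/x = (P_x/P_y)^(1/(2/3)), i.e. raised to the 1.5 power.
Substitute y = (y/x)·x into the budget: x* = M/(P_x + P_y·(y/x)).
Numerically y/x = 0.03809, so x* = 211/(3.6 + 31.8·0.03809) = 43.8554.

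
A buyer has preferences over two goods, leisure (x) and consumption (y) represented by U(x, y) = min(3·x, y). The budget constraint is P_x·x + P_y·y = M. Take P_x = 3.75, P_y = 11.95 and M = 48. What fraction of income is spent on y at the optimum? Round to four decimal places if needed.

share on y = 0.9053

Leontief preferences: the optimum is at the kink where x/1 = y/3, i.e. y = 3·x.
Budget: P_x·x + P_y·3·x = M, so (P_x + 3·P_y)·x = M.
Demand: x*(P_x,P_y,M) = M/(P_x + 3·P_y), y* = 3·M/(P_x + 3·P_y).
Here 3.75 + 3·11.95 = 39.6, giving x* = 1.2121 and y* = 3.6364.
Expenditure on y: 11.95·3.6364 = 43.4545; share = 0.9053.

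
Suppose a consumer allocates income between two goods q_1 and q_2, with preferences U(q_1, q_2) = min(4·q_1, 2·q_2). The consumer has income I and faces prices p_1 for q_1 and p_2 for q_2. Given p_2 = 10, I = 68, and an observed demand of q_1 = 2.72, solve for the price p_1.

With perfect complements, no substitution: consume in ratio q_1:q_2 = 2:4.
Budget: p_1·q_1 + p_2·2·q_1 = I, so (2·p_1 + 4·p_2)·q_1 = 2·I.
Demand: q_1*(p_1,p_2,I) = 2·I/(2·p_1 + 4·p_2), q_2* = 4·I/(2·p_1 + 4·p_2).
Set q_1* = 2.72 in the demand function and solve for p_1: p_1 = 5.

p_1 = 5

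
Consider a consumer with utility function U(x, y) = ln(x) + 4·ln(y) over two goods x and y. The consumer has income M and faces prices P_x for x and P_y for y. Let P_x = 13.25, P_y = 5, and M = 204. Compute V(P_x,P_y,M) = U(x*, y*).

V = 15.0668

The MRS is (1/4)·y/x. Set MRS = P_x/P_y.
So P_y·y = 4·P_x·x; combined with the budget, a share 0.2 of income goes to x.
Demand: x*(P_x,P_y,M) = 0.2·M/P_x and y* = 0.8·M/P_y.
At P_x=13.25, P_y=5, M=204: x* = 0.2·204/13.25 = 3.0792, y* = 32.64.
Utility at the optimum: U(3.0792, 32.64) = 15.0668.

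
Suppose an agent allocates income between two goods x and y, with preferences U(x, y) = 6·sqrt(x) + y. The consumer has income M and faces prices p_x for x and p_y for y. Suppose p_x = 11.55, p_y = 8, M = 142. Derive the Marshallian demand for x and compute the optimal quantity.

x* = 4.3178

MU_x = 3/√x, MU_y = 1. Tangency: 3/√x = p_x/p_y.
Solve: √x = 3·p_y/p_x, so x*(p_x,p_y) = (3·p_y/p_x)², and y* = (M − p_x·x*)/p_y.
Plugging in: x* = (3·8/11.55)² = 4.3178.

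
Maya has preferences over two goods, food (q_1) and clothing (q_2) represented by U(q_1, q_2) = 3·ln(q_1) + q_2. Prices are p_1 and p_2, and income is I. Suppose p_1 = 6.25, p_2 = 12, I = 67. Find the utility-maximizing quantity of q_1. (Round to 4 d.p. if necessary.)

Set MRS = p_1/p_2: (3/q_1)/1 = p_1/p_2.
So q_1*(p_1,p_2) = 3·p_2/p_1, independent of income; and q_2* = (I − 3·p_2)/p_2.
At the given prices: q_1* = 3·12/6.25 = 5.76.

q_1* = 5.76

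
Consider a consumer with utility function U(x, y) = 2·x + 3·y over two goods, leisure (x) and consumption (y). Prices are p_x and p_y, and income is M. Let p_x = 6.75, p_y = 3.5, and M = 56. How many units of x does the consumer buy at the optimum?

x* = 0

Linear utility — the consumer picks whichever good has higher MU/price: 2/6.75 = 0.2963 vs 3/3.5 = 0.8571.
y gives more utility per dollar, so spend all income on y: y* = M/p_y, x* = 0.
Numerically: x* = 0, y* = 16.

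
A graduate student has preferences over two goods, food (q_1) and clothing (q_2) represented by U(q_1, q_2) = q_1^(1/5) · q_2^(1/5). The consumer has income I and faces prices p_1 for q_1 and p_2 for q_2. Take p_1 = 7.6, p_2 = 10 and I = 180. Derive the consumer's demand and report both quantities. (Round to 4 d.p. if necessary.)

q_1* = 11.8421, q_2* = 9

Tangency: MRS = q_2/q_1 = p_1/p_2.
Rearranging, p_2·q_2 = p_1·q_1. Substituting into the budget gives p_1·q_1·(1 + 1) = I.
Demand: q_1*(p_1,p_2,I) = 0.5·I/p_1 and q_2* = 0.5·I/p_2.
At p_1=7.6, p_2=10, I=180: q_1* = 0.5·180/7.6 = 11.8421, q_2* = 9.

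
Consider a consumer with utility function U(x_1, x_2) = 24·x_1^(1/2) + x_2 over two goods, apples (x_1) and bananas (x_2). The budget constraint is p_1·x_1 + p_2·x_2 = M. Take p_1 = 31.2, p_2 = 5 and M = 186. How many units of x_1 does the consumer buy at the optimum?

x_1* = 3.6982

MU_x_1 = 12/√x_1, MU_x_2 = 1. Tangency: 12/√x_1 = p_1/p_2.
Thus x_1* = (12·p_2/p_1)² — independent of M — with the rest of income spent on x_2.
Plugging in: x_1* = (12·5/31.2)² = 3.6982.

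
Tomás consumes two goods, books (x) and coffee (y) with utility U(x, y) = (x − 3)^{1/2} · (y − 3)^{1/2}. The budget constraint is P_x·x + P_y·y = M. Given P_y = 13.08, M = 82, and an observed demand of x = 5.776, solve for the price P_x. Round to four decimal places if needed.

Let x' = x−3, y' = y−3. MRS = y'/x' = P_x/P_y.
After buying the subsistence bundle (3, 3), a share 0.5 of the remaining income goes to x: x* = 3 + 0.5·(M − 3P_x − 3P_y)/P_x.
Set x* = 5.776 in the demand function and solve for P_x: P_x = 5.

P_x = 5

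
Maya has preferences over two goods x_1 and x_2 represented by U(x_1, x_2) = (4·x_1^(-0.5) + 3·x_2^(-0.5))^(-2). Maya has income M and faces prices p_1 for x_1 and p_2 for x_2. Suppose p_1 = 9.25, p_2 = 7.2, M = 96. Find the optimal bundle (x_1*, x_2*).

MU_x_1 ∝ 4·x_1^(-1.5), MU_x_2 ∝ 3·x_2^(-1.5), so MRS = (4/3)·(x_2/x_1)^(1.5) = p_1/p_2.
Solve for the ratio: x_2/x_1 = [(3/4)·p_1/p_2]^(2/3).
Substitute x_2 = (x_2/x_1)·x_1 into the budget: x_1* = M/(p_1 + p_2·(x_2/x_1)).
Numerically x_2/x_1 = 0.975544, so x_1* = 96/(9.25 + 7.2·0.975544) = 5.899 and x_2* = 0.975544·5.899 = 5.7547.

x_1* = 5.899, x_2* = 5.7547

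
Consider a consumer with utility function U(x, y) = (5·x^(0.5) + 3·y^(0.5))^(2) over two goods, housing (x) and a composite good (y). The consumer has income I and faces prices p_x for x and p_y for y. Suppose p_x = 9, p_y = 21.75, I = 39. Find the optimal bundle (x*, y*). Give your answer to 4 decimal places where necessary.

MRS = MU_x/MU_y = (5/3)·(y/x)^(0.5). Set equal to p_x/p_y.
Hence y/x = ((3/5)·p_x/p_y)^(1/(0.5)), i.e. raised to the 2 power.
Substitute y = (y/x)·x into the budget: x* = I/(p_x + p_y·(y/x)).
Numerically y/x = 0.061641, so x* = 39/(9 + 21.75·0.061641) = 3.7715 and y* = 0.061641·3.7715 = 0.2325.

x* = 3.7715, y* = 0.2325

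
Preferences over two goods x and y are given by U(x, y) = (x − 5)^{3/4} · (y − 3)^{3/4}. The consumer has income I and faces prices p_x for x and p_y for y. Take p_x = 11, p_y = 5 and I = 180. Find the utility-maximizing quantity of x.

x* = 10

Let x' = x−5, y' = y−3. MRS = y'/x' = p_x/p_y.
After buying the subsistence bundle (5, 3), a share 0.5 of the remaining income goes to x: x* = 5 + 0.5·(I − 5p_x − 3p_y)/p_x.
Discretionary income = 180 − 5·11 − 3·5 = 110; x* = 5 + 0.5·110/11 = 10.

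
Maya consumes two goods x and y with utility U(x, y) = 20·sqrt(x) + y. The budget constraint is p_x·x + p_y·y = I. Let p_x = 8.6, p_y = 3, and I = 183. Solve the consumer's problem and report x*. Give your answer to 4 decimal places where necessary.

x* = 12.1687

Utility is quasi-linear in y; the FOC for x is 10/√x = p_x/p_y.
Solve: √x = 10·p_y/p_x, so x*(p_x,p_y) = (10·p_y/p_x)², and y* = (I − p_x·x*)/p_y.
Plugging in: x* = (10·3/8.6)² = 12.1687.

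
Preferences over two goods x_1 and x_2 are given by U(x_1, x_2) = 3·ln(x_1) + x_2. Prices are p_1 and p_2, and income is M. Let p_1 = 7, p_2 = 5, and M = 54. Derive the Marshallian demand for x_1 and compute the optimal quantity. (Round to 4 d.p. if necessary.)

Set MRS = p_1/p_2: (3/x_1)/1 = p_1/p_2.
So x_1*(p_1,p_2) = 3·p_2/p_1, independent of income; and x_2* = (M − 3·p_2)/p_2.
At the given prices: x_1* = 3·5/7 = 2.1429.

x_1* = 2.1429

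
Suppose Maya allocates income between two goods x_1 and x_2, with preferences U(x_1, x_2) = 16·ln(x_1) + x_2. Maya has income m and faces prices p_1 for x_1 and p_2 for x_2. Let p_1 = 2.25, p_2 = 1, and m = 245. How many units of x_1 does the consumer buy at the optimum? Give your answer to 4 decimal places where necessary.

MU_x_1 = 16/x_1, MU_x_2 = 1. Tangency: 16/x_1 = p_1/p_2.
So x_1*(p_1,p_2) = 16·p_2/p_1, independent of income; and x_2* = (m − 16·p_2)/p_2.
At the given prices: x_1* = 16·1/2.25 = 7.1111.

x_1* = 7.1111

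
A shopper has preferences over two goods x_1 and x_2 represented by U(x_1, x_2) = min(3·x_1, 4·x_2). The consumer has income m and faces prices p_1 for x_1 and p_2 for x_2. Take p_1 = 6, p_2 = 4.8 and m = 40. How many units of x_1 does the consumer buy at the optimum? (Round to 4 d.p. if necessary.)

x_1* = 4.1667

With perfect complements, no substitution: consume in ratio x_1:x_2 = 4:3.
Budget: p_1·x_1 + p_2·(3/4)·x_1 = m, so (4·p_1 + 3·p_2)·x_1 = 4·m.
Demand: x_1*(p_1,p_2,m) = 4·m/(4·p_1 + 3·p_2), x_2* = 3·m/(4·p_1 + 3·p_2).
Here 4·6 + 3·4.8 = 38.4, giving x_1* = 4.1667.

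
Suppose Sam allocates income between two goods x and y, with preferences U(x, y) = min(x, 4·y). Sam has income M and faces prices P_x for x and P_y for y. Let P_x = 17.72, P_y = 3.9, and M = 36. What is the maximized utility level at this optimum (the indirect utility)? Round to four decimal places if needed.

V = 1.9256

With perfect complements, no substitution: consume in ratio x:y = 4:1.
Budget: P_x·x + P_y·(1/4)·x = M, so (4·P_x + P_y)·x = 4·M.
Demand: x*(P_x,P_y,M) = 4·M/(4·P_x + P_y), y* = M/(4·P_x + P_y).
Here 4·17.72 + 3.9 = 74.78, giving x* = 1.9256 and y* = 0.4814.
Utility at the optimum: U(1.9256, 0.4814) = 1.9256.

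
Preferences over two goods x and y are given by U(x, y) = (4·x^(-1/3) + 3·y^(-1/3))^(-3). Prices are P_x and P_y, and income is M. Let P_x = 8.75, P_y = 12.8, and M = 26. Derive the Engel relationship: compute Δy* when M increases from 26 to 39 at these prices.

Δy* = 0.4772

From the CES first-order condition, (4/3)·(y/x)^(4/3) = P_x/P_y.
Solve for the ratio: y/x = [(3/4)·P_x/P_y]^(0.75).
With the ratio pinned down, the budget gives x* = M/(P_x + P_y·(y/x)) and y* = (y/x)·x*.
Numerically y/x = 0.605891, so x* = 26/(8.75 + 12.8·0.605891) = 1.5752 and y* = 0.605891·1.5752 = 0.9544.
At M' = 39: y* = 1.4316. Change: 1.4316 − 0.9544 = 0.4772.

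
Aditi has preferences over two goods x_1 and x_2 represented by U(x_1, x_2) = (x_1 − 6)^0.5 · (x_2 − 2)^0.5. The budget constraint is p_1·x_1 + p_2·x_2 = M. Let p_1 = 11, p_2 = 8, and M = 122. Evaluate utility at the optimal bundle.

V = 2.132

Substituting into the budget: x_1* = 6 + 0.5·(M − 6·p_1 − 2·p_2)/p_1, and x_2* = 2 + 0.5·(…)/p_2.
Discretionary income = 122 − 6·11 − 2·8 = 40; x_1* = 6 + 0.5·40/11 = 7.8182; x_2* = 2 + 0.5·40/8 = 4.5.
Utility at the optimum: U(7.8182, 4.5) = 2.132.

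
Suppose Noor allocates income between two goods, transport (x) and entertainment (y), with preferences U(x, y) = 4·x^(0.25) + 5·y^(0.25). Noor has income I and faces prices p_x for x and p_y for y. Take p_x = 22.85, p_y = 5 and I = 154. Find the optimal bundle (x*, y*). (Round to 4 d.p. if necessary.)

x* = 2.0836, y* = 21.2777

MU_x ∝ 4·x^(-0.75), MU_y ∝ 5·y^(-0.75), so MRS = (4/5)·(y/x)^(0.75) = p_x/p_y.
Hence y/x = ((5/4)·p_x/p_y)^(1/(0.75)), i.e. raised to the 4/3 power.
With the ratio pinned down, the budget gives x* = I/(p_x + p_y·(y/x)) and y* = (y/x)·x*.
Numerically y/x = 10.211784, so x* = 154/(22.85 + 5·10.211784) = 2.0836 and y* = 10.211784·2.0836 = 21.2777.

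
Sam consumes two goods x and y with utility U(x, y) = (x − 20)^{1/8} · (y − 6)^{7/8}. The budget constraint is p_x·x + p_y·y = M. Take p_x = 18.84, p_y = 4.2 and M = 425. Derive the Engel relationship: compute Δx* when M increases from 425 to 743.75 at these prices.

This is Cobb-Douglas in (x−20, y−6): tangency gives 0.125·p_y·(y−6) = 0.875·p_x·(x−20).
After buying the subsistence bundle (20, 6), a share 0.125 of the remaining income goes to x: x* = 20 + 0.125·(M − 20p_x − 6p_y)/p_x.
Discretionary income = 425 − 20·18.84 − 6·4.2 = 23; x* = 20 + 0.125·23/18.84 = 20.1526.
At M' = 743.75: x* = 22.2674. Change: 22.2674 − 20.1526 = 2.1148.

Δx* = 2.1148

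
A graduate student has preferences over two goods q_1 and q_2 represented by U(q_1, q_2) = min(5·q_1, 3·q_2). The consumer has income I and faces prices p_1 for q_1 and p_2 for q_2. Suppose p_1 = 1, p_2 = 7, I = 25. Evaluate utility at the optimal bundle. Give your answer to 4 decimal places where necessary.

V = 9.8684

With perfect complements, no substitution: consume in ratio q_1:q_2 = 3:5.
Budget: p_1·q_1 + p_2·(5/3)·q_1 = I, so (3·p_1 + 5·p_2)·q_1 = 3·I.
Demand: q_1*(p_1,p_2,I) = 3·I/(3·p_1 + 5·p_2), q_2* = 5·I/(3·p_1 + 5·p_2).
Here 3·1 + 5·7 = 38, giving q_1* = 1.9737 and q_2* = 3.2895.
Utility at the optimum: U(1.9737, 3.2895) = 9.8684.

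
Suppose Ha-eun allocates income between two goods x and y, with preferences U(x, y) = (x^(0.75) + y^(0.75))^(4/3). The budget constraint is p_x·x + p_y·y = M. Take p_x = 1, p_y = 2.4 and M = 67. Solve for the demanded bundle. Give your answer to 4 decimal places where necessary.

x* = 62.4803, y* = 1.8832

From the CES first-order condition, (y/x)^(0.25) = p_x/p_y.
Hence y/x = (p_x/p_y)^(1/(0.25)), i.e. raised to the 4 power.
Substitute y = (y/x)·x into the budget: x* = M/(p_x + p_y·(y/x)).
Numerically y/x = 0.030141, so x* = 67/(1 + 2.4·0.030141) = 62.4803 and y* = 0.030141·62.4803 = 1.8832.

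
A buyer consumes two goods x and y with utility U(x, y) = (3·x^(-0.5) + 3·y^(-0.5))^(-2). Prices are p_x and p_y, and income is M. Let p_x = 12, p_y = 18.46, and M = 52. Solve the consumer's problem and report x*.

x* = 2.0114

From the CES first-order condition, (y/x)^(1.5) = p_x/p_y.
Solve for the ratio: y/x = [p_x/p_y]^(2/3).
With the ratio pinned down, the budget gives x* = M/(p_x + p_y·(y/x)) and y* = (y/x)·x*.
Numerically y/x = 0.750412, so x* = 52/(12 + 18.46·0.750412) = 2.0114.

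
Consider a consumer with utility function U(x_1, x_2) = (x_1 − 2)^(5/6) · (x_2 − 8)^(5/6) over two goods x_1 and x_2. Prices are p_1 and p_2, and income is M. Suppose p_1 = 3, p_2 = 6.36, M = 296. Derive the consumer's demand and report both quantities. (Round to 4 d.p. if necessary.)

x_1* = 41.8533, x_2* = 26.7987

Substituting into the budget: x_1* = 2 + 0.5·(M − 2·p_1 − 8·p_2)/p_1, and x_2* = 8 + 0.5·(…)/p_2.
Discretionary income = 296 − 2·3 − 8·6.36 = 239.12; x_1* = 2 + 0.5·239.12/3 = 41.8533; x_2* = 8 + 0.5·239.12/6.36 = 26.7987.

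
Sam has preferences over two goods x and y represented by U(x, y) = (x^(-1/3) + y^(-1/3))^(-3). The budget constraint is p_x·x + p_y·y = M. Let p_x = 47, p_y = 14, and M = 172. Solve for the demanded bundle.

x* = 2.1047, y* = 5.22

MU_x ∝ x^(-4/3), MU_y ∝ y^(-4/3), so MRS = (y/x)^(4/3) = p_x/p_y.
Solve for the ratio: y/x = [p_x/p_y]^(0.75).
With the ratio pinned down, the budget gives x* = M/(p_x + p_y·(y/x)) and y* = (y/x)·x*.
Numerically y/x = 2.480147, so x* = 172/(47 + 14·2.480147) = 2.1047 and y* = 2.480147·2.1047 = 5.22.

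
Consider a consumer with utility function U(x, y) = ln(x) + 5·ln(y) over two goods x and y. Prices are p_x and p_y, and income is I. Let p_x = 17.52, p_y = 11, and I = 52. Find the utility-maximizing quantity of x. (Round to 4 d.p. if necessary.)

x* = 0.4947

Tangency: MRS = (1/5)·y/x = p_x/p_y.
Rearranging, p_y·y = 5·p_x·x. Substituting into the budget gives p_x·x·(1 + 5) = I.
Demand: x*(p_x,p_y,I) = 1/6·I/p_x and y* = 5/6·I/p_y.
At p_x=17.52, p_y=11, I=52: x* = 1/6·52/17.52 = 0.4947.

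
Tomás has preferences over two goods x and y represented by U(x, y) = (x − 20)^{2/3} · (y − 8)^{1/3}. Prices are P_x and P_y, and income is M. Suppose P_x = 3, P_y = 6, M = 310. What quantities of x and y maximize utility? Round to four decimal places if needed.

x* = 64.8889, y* = 19.2222

MRS = 2·(y−8)/(x−20). Tangency with P_x/P_y gives y−8 = (1/2)·(P_x/P_y)·(x−20).
Substituting into the budget: x* = 20 + 2/3·(M − 20·P_x − 8·P_y)/P_x, and y* = 8 + 1/3·(…)/P_y.
Discretionary income = 310 − 20·3 − 8·6 = 202; x* = 20 + 2/3·202/3 = 64.8889; y* = 8 + 1/3·202/6 = 19.2222.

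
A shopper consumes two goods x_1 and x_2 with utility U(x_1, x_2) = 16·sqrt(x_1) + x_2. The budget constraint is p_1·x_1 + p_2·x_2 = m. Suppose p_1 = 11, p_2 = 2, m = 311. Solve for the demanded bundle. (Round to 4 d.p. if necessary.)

Thus x_1* = (8·p_2/p_1)² — independent of m — with the rest of income spent on x_2.
Plugging in: x_1* = (8·2/11)² = 2.1157, x_2* = 143.8636.

x_1* = 2.1157, x_2* = 143.8636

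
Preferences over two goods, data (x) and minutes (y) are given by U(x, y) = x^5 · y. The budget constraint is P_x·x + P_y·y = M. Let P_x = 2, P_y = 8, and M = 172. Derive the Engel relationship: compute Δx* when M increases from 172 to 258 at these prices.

Tangency: MRS = 5·y/x = P_x/P_y.
So 5·P_y·y = P_x·x; combined with the budget, a share 5/6 of income goes to x.
Demand: x*(P_x,P_y,M) = 5/6·M/P_x and y* = 1/6·M/P_y.
At P_x=2, P_y=8, M=172: x* = 5/6·172/2 = 71.6667.
At M' = 258: x* = 107.5. Change: 107.5 − 71.6667 = 35.8333.

Δx* = 35.8333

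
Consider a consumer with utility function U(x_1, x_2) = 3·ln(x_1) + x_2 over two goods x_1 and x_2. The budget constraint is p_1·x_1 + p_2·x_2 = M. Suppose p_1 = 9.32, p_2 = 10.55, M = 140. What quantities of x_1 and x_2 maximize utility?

MU_x_1 = 3/x_1, MU_x_2 = 1. Tangency: 3/x_1 = p_1/p_2.
So x_1*(p_1,p_2) = 3·p_2/p_1, independent of income; and x_2* = (M − 3·p_2)/p_2.
At the given prices: x_1* = 3·10.55/9.32 = 3.3959, and x_2* = 10.2701.

x_1* = 3.3959, x_2* = 10.2701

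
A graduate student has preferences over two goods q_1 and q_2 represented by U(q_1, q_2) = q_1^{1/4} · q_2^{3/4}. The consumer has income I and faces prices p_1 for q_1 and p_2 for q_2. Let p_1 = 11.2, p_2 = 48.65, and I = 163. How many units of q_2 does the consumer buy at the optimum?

The MRS is (1/3)·q_2/q_1. Set MRS = p_1/p_2.
Rearranging, p_2·q_2 = 3·p_1·q_1. Substituting into the budget gives p_1·q_1·(1 + 3) = I.
Demand: q_1*(p_1,p_2,I) = 0.25·I/p_1 and q_2* = 0.75·I/p_2.
At p_1=11.2, p_2=48.65, I=163: q_2* = 0.75·163/48.65 = 2.5128.

q_2* = 2.5128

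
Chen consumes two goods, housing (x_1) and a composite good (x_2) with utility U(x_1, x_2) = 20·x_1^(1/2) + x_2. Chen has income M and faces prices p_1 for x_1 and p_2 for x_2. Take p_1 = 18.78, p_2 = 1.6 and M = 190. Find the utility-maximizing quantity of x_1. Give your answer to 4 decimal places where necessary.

x_1* = 0.7259

Utility is quasi-linear in x_2; the FOC for x_1 is 10/√x_1 = p_1/p_2.
Thus x_1* = (10·p_2/p_1)² — independent of M — with the rest of income spent on x_2.
Plugging in: x_1* = (10·1.6/18.78)² = 0.7259.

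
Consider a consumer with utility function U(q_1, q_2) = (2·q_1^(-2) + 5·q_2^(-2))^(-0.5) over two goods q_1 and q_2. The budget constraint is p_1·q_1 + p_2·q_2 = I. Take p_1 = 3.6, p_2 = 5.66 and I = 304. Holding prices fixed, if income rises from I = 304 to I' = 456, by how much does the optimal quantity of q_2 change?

From the CES first-order condition, (2/5)·(q_2/q_1)^(3) = p_1/p_2.
Solve for the ratio: q_2/q_1 = [(5/2)·p_1/p_2]^(1/3).
With the ratio pinned down, the budget gives q_1* = I/(p_1 + p_2·(q_2/q_1)) and q_2* = (q_2/q_1)·q_1*.
Numerically q_2/q_1 = 1.167191, so q_1* = 304/(3.6 + 5.66·1.167191) = 29.7855 and q_2* = 1.167191·29.7855 = 34.7654.
At I' = 456: q_2* = 52.1481. Change: 52.1481 − 34.7654 = 17.3827.

Δq_2* = 17.3827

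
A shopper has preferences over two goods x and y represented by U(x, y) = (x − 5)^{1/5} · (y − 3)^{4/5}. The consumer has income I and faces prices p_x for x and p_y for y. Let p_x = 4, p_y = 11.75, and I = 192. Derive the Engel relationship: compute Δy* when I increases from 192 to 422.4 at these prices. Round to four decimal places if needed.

MRS = (1/4)·(y−3)/(x−5). Tangency with p_x/p_y gives y−3 = 4·(p_x/p_y)·(x−5).
After buying the subsistence bundle (5, 3), a share 0.2 of the remaining income goes to x: x* = 5 + 0.2·(I − 5p_x − 3p_y)/p_x.
Discretionary income = 192 − 5·4 − 3·11.75 = 136.75; y* = 3 + 0.8·136.75/11.75 = 12.3106.
At I' = 422.4: y* = 27.9974. Change: 27.9974 − 12.3106 = 15.6868.

Δy* = 15.6868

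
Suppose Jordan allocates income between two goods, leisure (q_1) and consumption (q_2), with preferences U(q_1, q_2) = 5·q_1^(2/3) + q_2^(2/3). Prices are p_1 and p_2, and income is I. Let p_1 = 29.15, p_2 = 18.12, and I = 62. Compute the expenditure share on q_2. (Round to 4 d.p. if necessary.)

From the CES first-order condition, 5·(q_2/q_1)^(1/3) = p_1/p_2.
Solve for the ratio: q_2/q_1 = [(1/5)·p_1/p_2]^(3).
With the ratio pinned down, the budget gives q_1* = I/(p_1 + p_2·(q_2/q_1)) and q_2* = (q_2/q_1)·q_1*.
Numerically q_2/q_1 = 0.033307, so q_1* = 62/(29.15 + 18.12·0.033307) = 2.0838 and q_2* = 0.033307·2.0838 = 0.0694.
Expenditure on q_2: 18.12·0.0694 = 1.2576; share = 0.0203.

share on q_2 = 0.0203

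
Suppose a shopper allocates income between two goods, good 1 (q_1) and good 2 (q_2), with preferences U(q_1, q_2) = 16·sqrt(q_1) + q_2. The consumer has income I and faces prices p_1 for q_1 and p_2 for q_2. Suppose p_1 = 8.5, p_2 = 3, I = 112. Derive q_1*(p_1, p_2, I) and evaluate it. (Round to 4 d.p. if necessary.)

q_1* = 7.9723

Plugging in: q_1* = (8·3/8.5)² = 7.9723.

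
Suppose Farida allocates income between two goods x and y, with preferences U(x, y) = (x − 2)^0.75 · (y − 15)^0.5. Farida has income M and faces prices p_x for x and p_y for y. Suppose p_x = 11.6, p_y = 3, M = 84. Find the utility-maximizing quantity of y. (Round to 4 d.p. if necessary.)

Let x' = x−2, y' = y−15. MRS = (3/2)·y'/x' = p_x/p_y.
Substituting into the budget: x* = 2 + 0.6·(M − 2·p_x − 15·p_y)/p_x, and y* = 15 + 0.4·(…)/p_y.
Discretionary income = 84 − 2·11.6 − 15·3 = 15.8; y* = 15 + 0.4·15.8/3 = 17.1067.

y* = 17.1067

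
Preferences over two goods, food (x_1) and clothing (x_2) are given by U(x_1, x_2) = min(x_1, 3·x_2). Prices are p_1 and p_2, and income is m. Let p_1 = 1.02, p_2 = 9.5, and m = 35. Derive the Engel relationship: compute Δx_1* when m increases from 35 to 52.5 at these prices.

Leontief preferences: the optimum is at the kink where x_1/3 = x_2/1, i.e. x_2 = (1/3)·x_1.
Budget: p_1·x_1 + p_2·(1/3)·x_1 = m, so (3·p_1 + p_2)·x_1 = 3·m.
Demand: x_1*(p_1,p_2,m) = 3·m/(3·p_1 + p_2), x_2* = m/(3·p_1 + p_2).
Here 3·1.02 + 9.5 = 12.56, giving x_1* = 8.3599.
At m' = 52.5: x_1* = 12.5398. Change: 12.5398 − 8.3599 = 4.1799.

Δx_1* = 4.1799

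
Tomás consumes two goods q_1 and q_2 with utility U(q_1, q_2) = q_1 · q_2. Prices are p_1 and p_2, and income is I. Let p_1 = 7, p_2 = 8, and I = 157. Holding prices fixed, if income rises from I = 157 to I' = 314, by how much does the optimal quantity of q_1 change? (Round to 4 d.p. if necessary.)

Demand: q_1*(p_1,p_2,I) = 0.5·I/p_1 and q_2* = 0.5·I/p_2.
At p_1=7, p_2=8, I=157: q_1* = 0.5·157/7 = 11.2143.
At I' = 314: q_1* = 22.4286. Change: 22.4286 − 11.2143 = 11.2143.

Δq_1* = 11.2143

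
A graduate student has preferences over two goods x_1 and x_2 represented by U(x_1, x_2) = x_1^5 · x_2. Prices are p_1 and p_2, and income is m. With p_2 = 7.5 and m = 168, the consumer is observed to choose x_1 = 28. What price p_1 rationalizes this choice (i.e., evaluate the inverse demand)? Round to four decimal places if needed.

p_1 = 5

The MRS is 5·x_2/x_1. Set MRS = p_1/p_2.
Rearranging, p_2·x_2 = (1/5)·p_1·x_1. Substituting into the budget gives p_1·x_1·(1 + (1/5)) = m.
Demand: x_1*(p_1,p_2,m) = 5/6·m/p_1 and x_2* = 1/6·m/p_2.
Set x_1* = 28 in the demand function and solve for p_1: p_1 = 5.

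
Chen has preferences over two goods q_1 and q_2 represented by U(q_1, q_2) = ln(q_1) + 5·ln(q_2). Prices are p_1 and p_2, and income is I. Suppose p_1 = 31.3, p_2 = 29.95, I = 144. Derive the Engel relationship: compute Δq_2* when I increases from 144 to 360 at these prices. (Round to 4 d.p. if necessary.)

Demand: q_1*(p_1,p_2,I) = 1/6·I/p_1 and q_2* = 5/6·I/p_2.
At p_1=31.3, p_2=29.95, I=144: q_2* = 5/6·144/29.95 = 4.0067.
At I' = 360: q_2* = 10.0167. Change: 10.0167 − 4.0067 = 6.01.

Δq_2* = 6.01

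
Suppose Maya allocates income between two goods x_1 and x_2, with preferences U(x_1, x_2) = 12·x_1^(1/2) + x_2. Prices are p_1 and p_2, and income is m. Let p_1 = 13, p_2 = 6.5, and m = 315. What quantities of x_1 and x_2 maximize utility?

Utility is quasi-linear in x_2; the FOC for x_1 is 6/√x_1 = p_1/p_2.
Thus x_1* = (6·p_2/p_1)² — independent of m — with the rest of income spent on x_2.
Plugging in: x_1* = (6·6.5/13)² = 9, x_2* = 30.4615.

x_1* = 9, x_2* = 30.4615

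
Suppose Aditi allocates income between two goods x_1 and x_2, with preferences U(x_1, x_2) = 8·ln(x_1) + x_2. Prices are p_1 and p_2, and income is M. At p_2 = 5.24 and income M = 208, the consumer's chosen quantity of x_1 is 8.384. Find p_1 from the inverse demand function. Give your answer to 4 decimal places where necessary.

p_1 = 5

MU_x_1 = 8/x_1, MU_x_2 = 1. Tangency: 8/x_1 = p_1/p_2.
So x_1*(p_1,p_2) = 8·p_2/p_1, independent of income; and x_2* = (M − 8·p_2)/p_2.
Set x_1* = 8.384 in the demand function and solve for p_1: p_1 = 5.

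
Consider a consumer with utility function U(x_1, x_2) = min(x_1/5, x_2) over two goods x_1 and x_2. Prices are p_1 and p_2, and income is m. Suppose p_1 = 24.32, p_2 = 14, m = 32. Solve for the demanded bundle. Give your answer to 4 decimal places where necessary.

Leontief preferences: the optimum is at the kink where x_1/5 = x_2/1, i.e. x_2 = (1/5)·x_1.
Budget: p_1·x_1 + p_2·(1/5)·x_1 = m, so (5·p_1 + p_2)·x_1 = 5·m.
Demand: x_1*(p_1,p_2,m) = 5·m/(5·p_1 + p_2), x_2* = m/(5·p_1 + p_2).
Here 5·24.32 + 14 = 135.6, giving x_1* = 1.1799 and x_2* = 0.236.

x_1* = 1.1799, x_2* = 0.236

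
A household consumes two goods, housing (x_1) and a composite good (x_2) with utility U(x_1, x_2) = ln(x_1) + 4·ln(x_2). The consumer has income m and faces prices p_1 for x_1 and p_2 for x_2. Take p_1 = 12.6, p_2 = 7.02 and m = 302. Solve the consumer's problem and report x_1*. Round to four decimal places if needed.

The MRS is (1/4)·x_2/x_1. Set MRS = p_1/p_2.
Rearranging, p_2·x_2 = 4·p_1·x_1. Substituting into the budget gives p_1·x_1·(1 + 4) = m.
Demand: x_1*(p_1,p_2,m) = 0.2·m/p_1 and x_2* = 0.8·m/p_2.
At p_1=12.6, p_2=7.02, m=302: x_1* = 0.2·302/12.6 = 4.7937.

x_1* = 4.7937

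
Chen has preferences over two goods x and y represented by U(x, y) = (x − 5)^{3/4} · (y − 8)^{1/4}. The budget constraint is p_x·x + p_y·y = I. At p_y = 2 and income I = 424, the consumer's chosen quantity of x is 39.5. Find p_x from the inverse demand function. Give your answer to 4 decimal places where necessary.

Let x' = x−5, y' = y−8. MRS = 3·y'/x' = p_x/p_y.
Substituting into the budget: x* = 5 + 0.75·(I − 5·p_x − 8·p_y)/p_x, and y* = 8 + 0.25·(…)/p_y.
Set x* = 39.5 in the demand function and solve for p_x: p_x = 8.

p_x = 8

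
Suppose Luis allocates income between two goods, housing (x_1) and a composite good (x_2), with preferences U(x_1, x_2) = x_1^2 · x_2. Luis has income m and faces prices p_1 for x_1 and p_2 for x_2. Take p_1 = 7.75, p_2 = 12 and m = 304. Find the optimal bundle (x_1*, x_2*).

The MRS is 2·x_2/x_1. Set MRS = p_1/p_2.
So 2·p_2·x_2 = p_1·x_1; combined with the budget, a share 2/3 of income goes to x_1.
Demand: x_1*(p_1,p_2,m) = 2/3·m/p_1 and x_2* = 1/3·m/p_2.
At p_1=7.75, p_2=12, m=304: x_1* = 2/3·304/7.75 = 26.1505, x_2* = 8.4444.

x_1* = 26.1505, x_2* = 8.4444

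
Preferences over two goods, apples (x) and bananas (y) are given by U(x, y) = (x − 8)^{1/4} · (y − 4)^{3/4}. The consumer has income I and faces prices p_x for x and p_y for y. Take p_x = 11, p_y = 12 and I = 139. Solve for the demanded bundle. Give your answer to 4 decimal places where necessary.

Discretionary income = 139 − 8·11 − 4·12 = 3; x* = 8 + 0.25·3/11 = 8.0682; y* = 4 + 0.75·3/12 = 4.1875.

x* = 8.0682, y* = 4.1875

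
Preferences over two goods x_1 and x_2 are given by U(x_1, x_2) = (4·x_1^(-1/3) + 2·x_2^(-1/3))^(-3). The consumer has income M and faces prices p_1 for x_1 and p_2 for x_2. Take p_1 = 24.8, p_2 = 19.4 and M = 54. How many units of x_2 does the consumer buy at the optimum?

With the ratio pinned down, the budget gives x_1* = M/(p_1 + p_2·(x_2/x_1)) and x_2* = (x_2/x_1)·x_1*.
Numerically x_2/x_1 = 0.71485, so x_1* = 54/(24.8 + 19.4·0.71485) = 1.3965 and x_2* = 0.71485·1.3965 = 0.9983.

x_2* = 0.9983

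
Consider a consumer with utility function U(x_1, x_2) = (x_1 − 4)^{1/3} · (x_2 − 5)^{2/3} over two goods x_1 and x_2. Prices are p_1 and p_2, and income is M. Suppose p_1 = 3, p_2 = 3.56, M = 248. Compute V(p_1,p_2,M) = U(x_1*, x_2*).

V = 34.3357

Substituting into the budget: x_1* = 4 + 1/3·(M − 4·p_1 − 5·p_2)/p_1, and x_2* = 5 + 2/3·(…)/p_2.
Discretionary income = 248 − 4·3 − 5·3.56 = 218.2; x_1* = 4 + 1/3·218.2/3 = 28.2444; x_2* = 5 + 2/3·218.2/3.56 = 45.8614.
Utility at the optimum: U(28.2444, 45.8614) = 34.3357.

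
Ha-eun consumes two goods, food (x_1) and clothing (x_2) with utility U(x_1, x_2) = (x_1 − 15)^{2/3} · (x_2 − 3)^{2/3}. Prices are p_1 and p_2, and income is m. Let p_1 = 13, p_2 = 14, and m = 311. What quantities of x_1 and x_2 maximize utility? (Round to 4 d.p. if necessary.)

x_1* = 17.8462, x_2* = 5.6429

Let x_1' = x_1−15, x_2' = x_2−3. MRS = x_2'/x_1' = p_1/p_2.
After buying the subsistence bundle (15, 3), a share 0.5 of the remaining income goes to x_1: x_1* = 15 + 0.5·(m − 15p_1 − 3p_2)/p_1.
Discretionary income = 311 − 15·13 − 3·14 = 74; x_1* = 15 + 0.5·74/13 = 17.8462; x_2* = 3 + 0.5·74/14 = 5.6429.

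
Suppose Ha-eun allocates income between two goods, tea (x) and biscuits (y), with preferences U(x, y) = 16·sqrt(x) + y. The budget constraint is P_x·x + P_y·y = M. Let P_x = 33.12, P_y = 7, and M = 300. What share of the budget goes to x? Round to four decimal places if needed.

share on x = 0.3156

Utility is quasi-linear in y; the FOC for x is 8/√x = P_x/P_y.
Thus x* = (8·P_y/P_x)² — independent of M — with the rest of income spent on y.
Plugging in: x* = (8·7/33.12)² = 2.8589, y* = 29.3306.
Expenditure on x: 33.12·2.8589 = 94.686; share = 0.3156.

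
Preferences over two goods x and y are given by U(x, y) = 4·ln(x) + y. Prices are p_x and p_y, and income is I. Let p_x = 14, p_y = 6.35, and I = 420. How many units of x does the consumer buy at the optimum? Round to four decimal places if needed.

MU_x = 4/x, MU_y = 1. Tangency: 4/x = p_x/p_y.
So x*(p_x,p_y) = 4·p_y/p_x, independent of income; and y* = (I − 4·p_y)/p_y.
At the given prices: x* = 4·6.35/14 = 1.8143.

x* = 1.8143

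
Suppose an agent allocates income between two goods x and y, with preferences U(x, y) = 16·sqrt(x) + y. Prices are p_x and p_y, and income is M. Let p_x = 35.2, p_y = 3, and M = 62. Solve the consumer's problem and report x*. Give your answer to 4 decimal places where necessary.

Set MRS = p_x/p_y: 8·x^(−1/2) = p_x/p_y.
Thus x* = (8·p_y/p_x)² — independent of M — with the rest of income spent on y.
Plugging in: x* = (8·3/35.2)² = 0.4649.

x* = 0.4649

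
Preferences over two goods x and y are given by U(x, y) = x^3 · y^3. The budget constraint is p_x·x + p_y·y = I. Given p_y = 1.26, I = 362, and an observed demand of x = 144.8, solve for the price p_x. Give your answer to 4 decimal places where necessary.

MU_x/MU_y = (3·y)/(3·x); tangency sets this equal to p_x/p_y.
Rearranging, p_y·y = p_x·x. Substituting into the budget gives p_x·x·(1 + 1) = I.
Demand: x*(p_x,p_y,I) = 0.5·I/p_x and y* = 0.5·I/p_y.
Set x* = 144.8 in the demand function and solve for p_x: p_x = 1.25.

p_x = 1.25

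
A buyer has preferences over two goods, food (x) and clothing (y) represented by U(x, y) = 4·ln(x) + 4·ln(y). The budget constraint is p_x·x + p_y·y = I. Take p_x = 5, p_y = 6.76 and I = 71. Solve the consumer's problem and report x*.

x* = 7.1

MU_x/MU_y = (4·y)/(4·x); tangency sets this equal to p_x/p_y.
Rearranging, p_y·y = p_x·x. Substituting into the budget gives p_x·x·(1 + 1) = I.
Demand: x*(p_x,p_y,I) = 0.5·I/p_x and y* = 0.5·I/p_y.
At p_x=5, p_y=6.76, I=71: x* = 0.5·71/5 = 7.1.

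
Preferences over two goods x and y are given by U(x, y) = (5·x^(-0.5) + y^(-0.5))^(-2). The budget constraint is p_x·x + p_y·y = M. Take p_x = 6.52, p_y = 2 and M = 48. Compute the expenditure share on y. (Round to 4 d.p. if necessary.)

From the CES first-order condition, 5·(y/x)^(1.5) = p_x/p_y.
Hence y/x = ((1/5)·p_x/p_y)^(1/(1.5)), i.e. raised to the 2/3 power.
Substitute y = (y/x)·x into the budget: x* = M/(p_x + p_y·(y/x)).
Numerically y/x = 0.751909, so x* = 48/(6.52 + 2·0.751909) = 5.9822 and y* = 0.751909·5.9822 = 4.4981.
Expenditure on y: 2·4.4981 = 8.9961; share = 0.1874.

share on y = 0.1874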